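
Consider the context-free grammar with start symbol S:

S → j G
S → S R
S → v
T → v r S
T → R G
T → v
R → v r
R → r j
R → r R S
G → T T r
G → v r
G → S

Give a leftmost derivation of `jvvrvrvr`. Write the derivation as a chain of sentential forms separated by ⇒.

S ⇒ SR   [S → S R]
SR ⇒ SRR   [S → S R]
SRR ⇒ SRRR   [S → S R]
SRRR ⇒ jGRRR   [S → j G]
jGRRR ⇒ jSRRR   [G → S]
jSRRR ⇒ jvRRR   [S → v]
jvRRR ⇒ jvvrRR   [R → v r]
jvvrRR ⇒ jvvrvrR   [R → v r]
jvvrvrR ⇒ jvvrvrvr   [R → v r]

S⇒SR⇒SRR⇒SRRR⇒jGRRR⇒jSRRR⇒jvRRR⇒jvvrRR⇒jvvrvrR⇒jvvrvrvr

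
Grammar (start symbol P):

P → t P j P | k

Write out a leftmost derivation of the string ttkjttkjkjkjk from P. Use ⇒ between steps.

P ⇒ tPjP   [P → t P j P]
tPjP ⇒ ttPjPjP   [P → t P j P]
ttPjPjP ⇒ ttkjPjP   [P → k]
ttkjPjP ⇒ ttkjtPjPjP   [P → t P j P]
ttkjtPjPjP ⇒ ttkjttPjPjPjP   [P → t P j P]
ttkjttPjPjPjP ⇒ ttkjttkjPjPjP   [P → k]
ttkjttkjPjPjP ⇒ ttkjttkjkjPjP   [P → k]
ttkjttkjkjPjP ⇒ ttkjttkjkjkjP   [P → k]
ttkjttkjkjkjP ⇒ ttkjttkjkjkjk   [P → k]

P ⇒ tPjP ⇒ ttPjPjP ⇒ ttkjPjP ⇒ ttkjtPjPjP ⇒ ttkjttPjPjPjP ⇒ ttkjttkjPjPjP ⇒ ttkjttkjkjPjP ⇒ ttkjttkjkjkjP ⇒ ttkjttkjkjkjk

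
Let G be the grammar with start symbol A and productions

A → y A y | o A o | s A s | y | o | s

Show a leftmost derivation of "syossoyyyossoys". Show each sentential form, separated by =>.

A=>sAs=>syAys=>syoAoys=>syosAsoys=>syossAssoys=>syossoAossoys=>syossoyAyossoys=>syossoyyyossoys

A => sAs   [A → s A s]
sAs => syAys   [A → y A y]
syAys => syoAoys   [A → o A o]
syoAoys => syosAsoys   [A → s A s]
syosAsoys => syossAssoys   [A → s A s]
syossAssoys => syossoAossoys   [A → o A o]
syossoAossoys => syossoyAyossoys   [A → y A y]
syossoyAyossoys => syossoyyyossoys   [A → y]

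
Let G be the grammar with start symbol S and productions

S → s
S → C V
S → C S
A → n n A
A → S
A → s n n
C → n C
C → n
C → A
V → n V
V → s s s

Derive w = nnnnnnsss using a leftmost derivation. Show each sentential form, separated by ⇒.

S ⇒ CV   [S → C V]
CV ⇒ nCV   [C → n C]
nCV ⇒ nnV   [C → n]
nnV ⇒ nnnV   [V → n V]
nnnV ⇒ nnnnV   [V → n V]
nnnnV ⇒ nnnnnV   [V → n V]
nnnnnV ⇒ nnnnnnV   [V → n V]
nnnnnnV ⇒ nnnnnnsss   [V → s s s]

S ⇒ CV ⇒ nCV ⇒ nnV ⇒ nnnV ⇒ nnnnV ⇒ nnnnnV ⇒ nnnnnnV ⇒ nnnnnnsss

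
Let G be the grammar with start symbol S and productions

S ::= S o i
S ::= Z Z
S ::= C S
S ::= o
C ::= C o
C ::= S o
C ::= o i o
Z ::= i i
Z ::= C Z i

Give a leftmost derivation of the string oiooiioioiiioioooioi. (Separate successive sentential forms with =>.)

S => Soi   [S ::= S o i]
Soi => CSoi   [S ::= C S]
CSoi => CoSoi   [C ::= C o]
CoSoi => oiooSoi   [C ::= o i o]
oiooSoi => oiooCSoi   [S ::= C S]
oiooCSoi => oiooSoSoi   [C ::= S o]
oiooSoSoi => oiooSoioSoi   [S ::= S o i]
oiooSoioSoi => oiooZZoioSoi   [S ::= Z Z]
oiooZZoioSoi => oiooiiZoioSoi   [Z ::= i i]
oiooiiZoioSoi => oiooiiCZioioSoi   [Z ::= C Z i]
oiooiiCZioioSoi => oiooiioioZioioSoi   [C ::= o i o]
oiooiioioZioioSoi => oiooiioioiiioioSoi   [Z ::= i i]
oiooiioioiiioioSoi => oiooiioioiiioioSoioi   [S ::= S o i]
oiooiioioiiioioSoioi => oiooiioioiiioioooioi   [S ::= o]

S => Soi => CSoi => CoSoi => oiooSoi => oiooCSoi => oiooSoSoi => oiooSoioSoi => oiooZZoioSoi => oiooiiZoioSoi => oiooiiCZioioSoi => oiooiioioZioioSoi => oiooiioioiiioioSoi => oiooiioioiiioioSoioi => oiooiioioiiioioooioi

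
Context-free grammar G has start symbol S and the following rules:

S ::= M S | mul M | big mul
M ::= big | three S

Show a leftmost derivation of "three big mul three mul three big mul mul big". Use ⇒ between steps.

S ⇒ M S   [S ::= M S]
M S ⇒ three S S   [M ::= three S]
three S S ⇒ three big mul S   [S ::= big mul]
three big mul S ⇒ three big mul M S   [S ::= M S]
three big mul M S ⇒ three big mul three S S   [M ::= three S]
three big mul three S S ⇒ three big mul three mul M S   [S ::= mul M]
three big mul three mul M S ⇒ three big mul three mul three S S   [M ::= three S]
three big mul three mul three S S ⇒ three big mul three mul three big mul S   [S ::= big mul]
three big mul three mul three big mul S ⇒ three big mul three mul three big mul mul M   [S ::= mul M]
three big mul three mul three big mul mul M ⇒ three big mul three mul three big mul mul big   [M ::= big]

S ⇒ M S ⇒ three S S ⇒ three big mul S ⇒ three big mul M S ⇒ three big mul three S S ⇒ three big mul three mul M S ⇒ three big mul three mul three S S ⇒ three big mul three mul three big mul S ⇒ three big mul three mul three big mul mul M ⇒ three big mul three mul three big mul mul big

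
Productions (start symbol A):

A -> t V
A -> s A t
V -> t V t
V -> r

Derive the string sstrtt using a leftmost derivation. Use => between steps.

A => sAt => ssAtt => sstVtt => sstrtt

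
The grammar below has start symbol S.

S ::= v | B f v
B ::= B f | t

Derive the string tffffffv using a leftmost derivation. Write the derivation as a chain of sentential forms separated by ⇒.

S ⇒ Bfv   [S ::= B f v]
Bfv ⇒ Bffv   [B ::= B f]
Bffv ⇒ Bfffv   [B ::= B f]
Bfffv ⇒ Bffffv   [B ::= B f]
Bffffv ⇒ Bfffffv   [B ::= B f]
Bfffffv ⇒ Bffffffv   [B ::= B f]
Bffffffv ⇒ tffffffv   [B ::= t]

S⇒Bfv⇒Bffv⇒Bfffv⇒Bffffv⇒Bfffffv⇒Bffffffv⇒tffffffv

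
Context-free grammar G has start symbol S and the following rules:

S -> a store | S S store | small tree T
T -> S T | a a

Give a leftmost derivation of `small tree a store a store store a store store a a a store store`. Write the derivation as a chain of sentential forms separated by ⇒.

S ⇒ S S store ⇒ small tree T S store ⇒ small tree S T S store ⇒ small tree S S store T S store ⇒ small tree S S store S store T S store ⇒ small tree a store S store S store T S store ⇒ small tree a store a store store S store T S store ⇒ small tree a store a store store a store store T S store ⇒ small tree a store a store store a store store a a S store ⇒ small tree a store a store store a store store a a a store store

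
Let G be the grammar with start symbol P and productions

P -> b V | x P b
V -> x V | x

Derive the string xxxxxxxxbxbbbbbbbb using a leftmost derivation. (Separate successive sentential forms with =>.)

P => xPb => xxPbb => xxxPbbb => xxxxPbbbb => xxxxxPbbbbb => xxxxxxPbbbbbb => xxxxxxxPbbbbbbb => xxxxxxxxPbbbbbbbb => xxxxxxxxbVbbbbbbbb => xxxxxxxxbxbbbbbbbb

P => xPb   [P -> x P b]
xPb => xxPbb   [P -> x P b]
xxPbb => xxxPbbb   [P -> x P b]
xxxPbbb => xxxxPbbbb   [P -> x P b]
xxxxPbbbb => xxxxxPbbbbb   [P -> x P b]
xxxxxPbbbbb => xxxxxxPbbbbbb   [P -> x P b]
xxxxxxPbbbbbb => xxxxxxxPbbbbbbb   [P -> x P b]
xxxxxxxPbbbbbbb => xxxxxxxxPbbbbbbbb   [P -> x P b]
xxxxxxxxPbbbbbbbb => xxxxxxxxbVbbbbbbbb   [P -> b V]
xxxxxxxxbVbbbbbbbb => xxxxxxxxbxbbbbbbbb   [V -> x]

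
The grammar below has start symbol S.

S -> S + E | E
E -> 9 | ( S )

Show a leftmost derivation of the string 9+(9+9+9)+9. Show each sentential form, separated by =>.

S => S+E => S+E+E => E+E+E => 9+E+E => 9+(S)+E => 9+(S+E)+E => 9+(S+E+E)+E => 9+(E+E+E)+E => 9+(9+E+E)+E => 9+(9+9+E)+E => 9+(9+9+9)+E => 9+(9+9+9)+9

S => S+E   [S -> S + E]
S+E => S+E+E   [S -> S + E]
S+E+E => E+E+E   [S -> E]
E+E+E => 9+E+E   [E -> 9]
9+E+E => 9+(S)+E   [E -> ( S )]
9+(S)+E => 9+(S+E)+E   [S -> S + E]
9+(S+E)+E => 9+(S+E+E)+E   [S -> S + E]
9+(S+E+E)+E => 9+(E+E+E)+E   [S -> E]
9+(E+E+E)+E => 9+(9+E+E)+E   [E -> 9]
9+(9+E+E)+E => 9+(9+9+E)+E   [E -> 9]
9+(9+9+E)+E => 9+(9+9+9)+E   [E -> 9]
9+(9+9+9)+E => 9+(9+9+9)+9   [E -> 9]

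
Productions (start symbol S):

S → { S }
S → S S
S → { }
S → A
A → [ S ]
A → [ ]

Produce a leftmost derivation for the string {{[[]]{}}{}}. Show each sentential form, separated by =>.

S => {S} => {SS} => {{S}S} => {{SS}S} => {{AS}S} => {{[S]S}S} => {{[A]S}S} => {{[[]]S}S} => {{[[]]{}}S} => {{[[]]{}}{}}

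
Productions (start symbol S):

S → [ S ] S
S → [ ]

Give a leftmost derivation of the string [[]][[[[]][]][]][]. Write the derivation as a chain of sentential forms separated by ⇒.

S ⇒ [S]S ⇒ [[]]S ⇒ [[]][S]S ⇒ [[]][[S]S]S ⇒ [[]][[[S]S]S]S ⇒ [[]][[[[]]S]S]S ⇒ [[]][[[[]][]]S]S ⇒ [[]][[[[]][]][]]S ⇒ [[]][[[[]][]][]][]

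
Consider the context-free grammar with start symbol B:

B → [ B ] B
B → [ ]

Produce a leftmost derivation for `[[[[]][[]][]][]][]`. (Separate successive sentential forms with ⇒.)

B ⇒ [B]B ⇒ [[B]B]B ⇒ [[[B]B]B]B ⇒ [[[[]]B]B]B ⇒ [[[[]][B]B]B]B ⇒ [[[[]][[]]B]B]B ⇒ [[[[]][[]][]]B]B ⇒ [[[[]][[]][]][]]B ⇒ [[[[]][[]][]][]][]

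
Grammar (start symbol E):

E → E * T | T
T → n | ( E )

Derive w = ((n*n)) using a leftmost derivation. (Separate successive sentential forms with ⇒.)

E ⇒ T ⇒ (E) ⇒ (T) ⇒ ((E)) ⇒ ((E*T)) ⇒ ((T*T)) ⇒ ((n*T)) ⇒ ((n*n))

E ⇒ T   [E → T]
T ⇒ (E)   [T → ( E )]
(E) ⇒ (T)   [E → T]
(T) ⇒ ((E))   [T → ( E )]
((E)) ⇒ ((E*T))   [E → E * T]
((E*T)) ⇒ ((T*T))   [E → T]
((T*T)) ⇒ ((n*T))   [T → n]
((n*T)) ⇒ ((n*n))   [T → n]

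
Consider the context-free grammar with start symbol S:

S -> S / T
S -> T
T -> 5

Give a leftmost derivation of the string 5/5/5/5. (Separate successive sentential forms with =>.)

S => S/T => S/T/T => S/T/T/T => T/T/T/T => 5/T/T/T => 5/5/T/T => 5/5/5/T => 5/5/5/5

S => S/T   [S -> S / T]
S/T => S/T/T   [S -> S / T]
S/T/T => S/T/T/T   [S -> S / T]
S/T/T/T => T/T/T/T   [S -> T]
T/T/T/T => 5/T/T/T   [T -> 5]
5/T/T/T => 5/5/T/T   [T -> 5]
5/5/T/T => 5/5/5/T   [T -> 5]
5/5/5/T => 5/5/5/5   [T -> 5]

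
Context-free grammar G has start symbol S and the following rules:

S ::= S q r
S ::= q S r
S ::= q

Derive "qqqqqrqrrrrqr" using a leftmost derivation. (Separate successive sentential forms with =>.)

S => Sqr   [S ::= S q r]
Sqr => qSrqr   [S ::= q S r]
qSrqr => qqSrrqr   [S ::= q S r]
qqSrrqr => qqqSrrrqr   [S ::= q S r]
qqqSrrrqr => qqqSqrrrrqr   [S ::= S q r]
qqqSqrrrrqr => qqqSqrqrrrrqr   [S ::= S q r]
qqqSqrqrrrrqr => qqqqqrqrrrrqr   [S ::= q]

S => Sqr => qSrqr => qqSrrqr => qqqSrrrqr => qqqSqrrrrqr => qqqSqrqrrrrqr => qqqqqrqrrrrqr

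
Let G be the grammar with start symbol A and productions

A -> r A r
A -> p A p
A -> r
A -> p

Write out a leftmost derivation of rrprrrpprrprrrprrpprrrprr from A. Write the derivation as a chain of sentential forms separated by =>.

A => rAr => rrArr => rrpAprr => rrprArprr => rrprrArrprr => rrprrrArrrprr => rrprrrpAprrrprr => rrprrrppApprrrprr => rrprrrpprArpprrrprr => rrprrrpprrArrpprrrprr => rrprrrpprrpAprrpprrrprr => rrprrrpprrprArprrpprrrprr => rrprrrpprrprrrprrpprrrprr

A => rAr   [A -> r A r]
rAr => rrArr   [A -> r A r]
rrArr => rrpAprr   [A -> p A p]
rrpAprr => rrprArprr   [A -> r A r]
rrprArprr => rrprrArrprr   [A -> r A r]
rrprrArrprr => rrprrrArrrprr   [A -> r A r]
rrprrrArrrprr => rrprrrpAprrrprr   [A -> p A p]
rrprrrpAprrrprr => rrprrrppApprrrprr   [A -> p A p]
rrprrrppApprrrprr => rrprrrpprArpprrrprr   [A -> r A r]
rrprrrpprArpprrrprr => rrprrrpprrArrpprrrprr   [A -> r A r]
rrprrrpprrArrpprrrprr => rrprrrpprrpAprrpprrrprr   [A -> p A p]
rrprrrpprrpAprrpprrrprr => rrprrrpprrprArprrpprrrprr   [A -> r A r]
rrprrrpprrprArprrpprrrprr => rrprrrpprrprrrprrpprrrprr   [A -> r]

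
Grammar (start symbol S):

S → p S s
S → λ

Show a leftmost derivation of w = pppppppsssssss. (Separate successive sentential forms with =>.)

S => pSs => ppSss => pppSsss => ppppSssss => pppppSsssss => ppppppSssssss => pppppppSsssssss => pppppppsssssss

S => pSs   [S → p S s]
pSs => ppSss   [S → p S s]
ppSss => pppSsss   [S → p S s]
pppSsss => ppppSssss   [S → p S s]
ppppSssss => pppppSsssss   [S → p S s]
pppppSsssss => ppppppSssssss   [S → p S s]
ppppppSssssss => pppppppSsssssss   [S → p S s]
pppppppSsssssss => pppppppsssssss   [S → λ]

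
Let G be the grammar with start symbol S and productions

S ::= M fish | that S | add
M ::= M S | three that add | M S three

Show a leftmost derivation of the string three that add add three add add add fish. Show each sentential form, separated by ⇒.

S ⇒ M fish ⇒ M S fish ⇒ M S S fish ⇒ M S S S fish ⇒ M S three S S S fish ⇒ three that add S three S S S fish ⇒ three that add add three S S S fish ⇒ three that add add three add S S fish ⇒ three that add add three add add S fish ⇒ three that add add three add add add fish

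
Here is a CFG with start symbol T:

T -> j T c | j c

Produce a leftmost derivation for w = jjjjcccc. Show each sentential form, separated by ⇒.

T ⇒ jTc ⇒ jjTcc ⇒ jjjTccc ⇒ jjjjcccc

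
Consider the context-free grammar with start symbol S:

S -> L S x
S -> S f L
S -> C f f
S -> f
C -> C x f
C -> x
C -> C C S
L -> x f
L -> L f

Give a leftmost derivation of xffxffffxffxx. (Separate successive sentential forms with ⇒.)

S⇒LSx⇒LfSx⇒xffSx⇒xffLSxx⇒xffLfSxx⇒xffLffSxx⇒xffLfffSxx⇒xffxffffSxx⇒xffxffffCffxx⇒xffxffffxffxx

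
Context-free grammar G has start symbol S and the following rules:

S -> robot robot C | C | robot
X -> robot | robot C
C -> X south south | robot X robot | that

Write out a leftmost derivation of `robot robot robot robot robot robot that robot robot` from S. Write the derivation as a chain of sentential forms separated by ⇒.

S ⇒ robot robot C ⇒ robot robot robot X robot ⇒ robot robot robot robot C robot ⇒ robot robot robot robot robot X robot robot ⇒ robot robot robot robot robot robot C robot robot ⇒ robot robot robot robot robot robot that robot robot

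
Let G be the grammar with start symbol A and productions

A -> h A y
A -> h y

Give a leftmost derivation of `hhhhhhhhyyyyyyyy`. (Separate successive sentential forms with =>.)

A => hAy   [A -> h A y]
hAy => hhAyy   [A -> h A y]
hhAyy => hhhAyyy   [A -> h A y]
hhhAyyy => hhhhAyyyy   [A -> h A y]
hhhhAyyyy => hhhhhAyyyyy   [A -> h A y]
hhhhhAyyyyy => hhhhhhAyyyyyy   [A -> h A y]
hhhhhhAyyyyyy => hhhhhhhAyyyyyyy   [A -> h A y]
hhhhhhhAyyyyyyy => hhhhhhhhyyyyyyyy   [A -> h y]

A => hAy => hhAyy => hhhAyyy => hhhhAyyyy => hhhhhAyyyyy => hhhhhhAyyyyyy => hhhhhhhAyyyyyyy => hhhhhhhhyyyyyyyy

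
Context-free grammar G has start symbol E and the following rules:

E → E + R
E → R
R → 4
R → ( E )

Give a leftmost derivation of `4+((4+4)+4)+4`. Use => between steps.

E=>E+R=>E+R+R=>R+R+R=>4+R+R=>4+(E)+R=>4+(E+R)+R=>4+(R+R)+R=>4+((E)+R)+R=>4+((E+R)+R)+R=>4+((R+R)+R)+R=>4+((4+R)+R)+R=>4+((4+4)+R)+R=>4+((4+4)+4)+R=>4+((4+4)+4)+4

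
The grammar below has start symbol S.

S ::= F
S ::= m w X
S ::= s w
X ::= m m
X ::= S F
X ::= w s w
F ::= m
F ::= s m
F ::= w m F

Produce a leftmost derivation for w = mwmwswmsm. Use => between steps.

S=>mwX=>mwSF=>mwmwXF=>mwmwSFF=>mwmwswFF=>mwmwswmF=>mwmwswmsm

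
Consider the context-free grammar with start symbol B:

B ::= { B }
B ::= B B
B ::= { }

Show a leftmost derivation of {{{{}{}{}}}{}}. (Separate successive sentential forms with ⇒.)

B ⇒ {B} ⇒ {BB} ⇒ {{B}B} ⇒ {{{B}}B} ⇒ {{{BB}}B} ⇒ {{{BBB}}B} ⇒ {{{{}BB}}B} ⇒ {{{{}{}B}}B} ⇒ {{{{}{}{}}}B} ⇒ {{{{}{}{}}}{}}

B ⇒ {B}   [B ::= { B }]
{B} ⇒ {BB}   [B ::= B B]
{BB} ⇒ {{B}B}   [B ::= { B }]
{{B}B} ⇒ {{{B}}B}   [B ::= { B }]
{{{B}}B} ⇒ {{{BB}}B}   [B ::= B B]
{{{BB}}B} ⇒ {{{BBB}}B}   [B ::= B B]
{{{BBB}}B} ⇒ {{{{}BB}}B}   [B ::= { }]
{{{{}BB}}B} ⇒ {{{{}{}B}}B}   [B ::= { }]
{{{{}{}B}}B} ⇒ {{{{}{}{}}}B}   [B ::= { }]
{{{{}{}{}}}B} ⇒ {{{{}{}{}}}{}}   [B ::= { }]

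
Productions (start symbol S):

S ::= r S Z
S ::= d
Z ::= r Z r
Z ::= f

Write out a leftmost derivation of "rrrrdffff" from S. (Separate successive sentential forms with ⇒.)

S⇒rSZ⇒rrSZZ⇒rrrSZZZ⇒rrrrSZZZZ⇒rrrrdZZZZ⇒rrrrdfZZZ⇒rrrrdffZZ⇒rrrrdfffZ⇒rrrrdffff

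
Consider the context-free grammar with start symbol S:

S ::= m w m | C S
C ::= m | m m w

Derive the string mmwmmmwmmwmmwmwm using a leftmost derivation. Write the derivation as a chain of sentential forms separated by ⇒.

S ⇒ CS   [S ::= C S]
CS ⇒ mmwS   [C ::= m m w]
mmwS ⇒ mmwCS   [S ::= C S]
mmwCS ⇒ mmwmS   [C ::= m]
mmwmS ⇒ mmwmCS   [S ::= C S]
mmwmCS ⇒ mmwmmmwS   [C ::= m m w]
mmwmmmwS ⇒ mmwmmmwCS   [S ::= C S]
mmwmmmwCS ⇒ mmwmmmwmmwS   [C ::= m m w]
mmwmmmwmmwS ⇒ mmwmmmwmmwCS   [S ::= C S]
mmwmmmwmmwCS ⇒ mmwmmmwmmwmmwS   [C ::= m m w]
mmwmmmwmmwmmwS ⇒ mmwmmmwmmwmmwmwm   [S ::= m w m]

S⇒CS⇒mmwS⇒mmwCS⇒mmwmS⇒mmwmCS⇒mmwmmmwS⇒mmwmmmwCS⇒mmwmmmwmmwS⇒mmwmmmwmmwCS⇒mmwmmmwmmwmmwS⇒mmwmmmwmmwmmwmwm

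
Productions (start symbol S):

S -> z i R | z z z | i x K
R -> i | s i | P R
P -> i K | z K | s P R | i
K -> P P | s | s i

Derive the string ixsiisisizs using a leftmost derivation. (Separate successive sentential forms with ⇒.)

S ⇒ ixK ⇒ ixPP ⇒ ixsPRP ⇒ ixsiRP ⇒ ixsiPRP ⇒ ixsiiKRP ⇒ ixsiisiRP ⇒ ixsiisisiP ⇒ ixsiisisizK ⇒ ixsiisisizs

S ⇒ ixK   [S -> i x K]
ixK ⇒ ixPP   [K -> P P]
ixPP ⇒ ixsPRP   [P -> s P R]
ixsPRP ⇒ ixsiRP   [P -> i]
ixsiRP ⇒ ixsiPRP   [R -> P R]
ixsiPRP ⇒ ixsiiKRP   [P -> i K]
ixsiiKRP ⇒ ixsiisiRP   [K -> s i]
ixsiisiRP ⇒ ixsiisisiP   [R -> s i]
ixsiisisiP ⇒ ixsiisisizK   [P -> z K]
ixsiisisizK ⇒ ixsiisisizs   [K -> s]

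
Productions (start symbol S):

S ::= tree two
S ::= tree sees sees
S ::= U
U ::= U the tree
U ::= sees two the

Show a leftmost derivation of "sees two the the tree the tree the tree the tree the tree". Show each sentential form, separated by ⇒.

S ⇒ U   [S ::= U]
U ⇒ U the tree   [U ::= U the tree]
U the tree ⇒ U the tree the tree   [U ::= U the tree]
U the tree the tree ⇒ U the tree the tree the tree   [U ::= U the tree]
U the tree the tree the tree ⇒ U the tree the tree the tree the tree   [U ::= U the tree]
U the tree the tree the tree the tree ⇒ U the tree the tree the tree the tree the tree   [U ::= U the tree]
U the tree the tree the tree the tree the tree ⇒ sees two the the tree the tree the tree the tree the tree   [U ::= sees two the]

S ⇒ U ⇒ U the tree ⇒ U the tree the tree ⇒ U the tree the tree the tree ⇒ U the tree the tree the tree the tree ⇒ U the tree the tree the tree the tree the tree ⇒ sees two the the tree the tree the tree the tree the tree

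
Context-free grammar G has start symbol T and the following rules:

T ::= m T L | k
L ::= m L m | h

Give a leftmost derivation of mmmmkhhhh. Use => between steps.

T => mTL   [T ::= m T L]
mTL => mmTLL   [T ::= m T L]
mmTLL => mmmTLLL   [T ::= m T L]
mmmTLLL => mmmmTLLLL   [T ::= m T L]
mmmmTLLLL => mmmmkLLLL   [T ::= k]
mmmmkLLLL => mmmmkhLLL   [L ::= h]
mmmmkhLLL => mmmmkhhLL   [L ::= h]
mmmmkhhLL => mmmmkhhhL   [L ::= h]
mmmmkhhhL => mmmmkhhhh   [L ::= h]

T => mTL => mmTLL => mmmTLLL => mmmmTLLLL => mmmmkLLLL => mmmmkhLLL => mmmmkhhLL => mmmmkhhhL => mmmmkhhhh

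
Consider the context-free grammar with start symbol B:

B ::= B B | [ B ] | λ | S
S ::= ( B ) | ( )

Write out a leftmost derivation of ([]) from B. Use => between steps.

B => BB   [B ::= B B]
BB => SB   [B ::= S]
SB => (B)B   [S ::= ( B )]
(B)B => ([B])B   [B ::= [ B ]]
([B])B => ([])B   [B ::= λ]
([])B => ([])   [B ::= λ]

B=>BB=>SB=>(B)B=>([B])B=>([])B=>([])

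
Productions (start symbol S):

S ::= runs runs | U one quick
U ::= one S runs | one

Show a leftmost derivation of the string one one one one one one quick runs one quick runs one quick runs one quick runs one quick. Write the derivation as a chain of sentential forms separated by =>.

S => U one quick   [S ::= U one quick]
U one quick => one S runs one quick   [U ::= one S runs]
one S runs one quick => one U one quick runs one quick   [S ::= U one quick]
one U one quick runs one quick => one one S runs one quick runs one quick   [U ::= one S runs]
one one S runs one quick runs one quick => one one U one quick runs one quick runs one quick   [S ::= U one quick]
one one U one quick runs one quick runs one quick => one one one S runs one quick runs one quick runs one quick   [U ::= one S runs]
one one one S runs one quick runs one quick runs one quick => one one one U one quick runs one quick runs one quick runs one quick   [S ::= U one quick]
one one one U one quick runs one quick runs one quick runs one quick => one one one one S runs one quick runs one quick runs one quick runs one quick   [U ::= one S runs]
one one one one S runs one quick runs one quick runs one quick runs one quick => one one one one U one quick runs one quick runs one quick runs one quick runs one quick   [S ::= U one quick]
one one one one U one quick runs one quick runs one quick runs one quick runs one quick => one one one one one one quick runs one quick runs one quick runs one quick runs one quick   [U ::= one]

S => U one quick => one S runs one quick => one U one quick runs one quick => one one S runs one quick runs one quick => one one U one quick runs one quick runs one quick => one one one S runs one quick runs one quick runs one quick => one one one U one quick runs one quick runs one quick runs one quick => one one one one S runs one quick runs one quick runs one quick runs one quick => one one one one U one quick runs one quick runs one quick runs one quick runs one quick => one one one one one one quick runs one quick runs one quick runs one quick runs one quick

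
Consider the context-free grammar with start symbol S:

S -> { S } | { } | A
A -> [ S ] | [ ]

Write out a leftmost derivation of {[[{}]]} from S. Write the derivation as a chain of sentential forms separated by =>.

S => {S}   [S -> { S }]
{S} => {A}   [S -> A]
{A} => {[S]}   [A -> [ S ]]
{[S]} => {[A]}   [S -> A]
{[A]} => {[[S]]}   [A -> [ S ]]
{[[S]]} => {[[{}]]}   [S -> { }]

S => {S} => {A} => {[S]} => {[A]} => {[[S]]} => {[[{}]]}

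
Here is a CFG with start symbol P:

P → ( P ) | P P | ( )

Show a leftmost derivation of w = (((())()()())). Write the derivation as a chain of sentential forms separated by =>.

P=>(P)=>((P))=>((PP))=>((PPP))=>((PPPP))=>(((P)PPP))=>(((())PPP))=>(((())()PP))=>(((())()()P))=>(((())()()()))

P => (P)   [P → ( P )]
(P) => ((P))   [P → ( P )]
((P)) => ((PP))   [P → P P]
((PP)) => ((PPP))   [P → P P]
((PPP)) => ((PPPP))   [P → P P]
((PPPP)) => (((P)PPP))   [P → ( P )]
(((P)PPP)) => (((())PPP))   [P → ( )]
(((())PPP)) => (((())()PP))   [P → ( )]
(((())()PP)) => (((())()()P))   [P → ( )]
(((())()()P)) => (((())()()()))   [P → ( )]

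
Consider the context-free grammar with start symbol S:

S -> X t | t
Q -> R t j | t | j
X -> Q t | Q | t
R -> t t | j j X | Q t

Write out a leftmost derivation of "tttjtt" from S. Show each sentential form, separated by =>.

S => Xt   [S -> X t]
Xt => Qtt   [X -> Q t]
Qtt => Rtjtt   [Q -> R t j]
Rtjtt => Qttjtt   [R -> Q t]
Qttjtt => tttjtt   [Q -> t]

S => Xt => Qtt => Rtjtt => Qttjtt => tttjtt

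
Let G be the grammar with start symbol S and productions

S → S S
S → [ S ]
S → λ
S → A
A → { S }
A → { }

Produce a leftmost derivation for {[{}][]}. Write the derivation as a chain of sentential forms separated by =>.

S=>A=>{S}=>{SS}=>{[S]S}=>{[A]S}=>{[{}]S}=>{[{}][S]}=>{[{}][]}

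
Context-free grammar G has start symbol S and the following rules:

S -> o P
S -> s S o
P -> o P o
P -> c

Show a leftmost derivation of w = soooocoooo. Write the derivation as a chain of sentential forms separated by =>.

S => sSo   [S -> s S o]
sSo => soPo   [S -> o P]
soPo => sooPoo   [P -> o P o]
sooPoo => soooPooo   [P -> o P o]
soooPooo => sooooPoooo   [P -> o P o]
sooooPoooo => soooocoooo   [P -> c]

S => sSo => soPo => sooPoo => soooPooo => sooooPoooo => soooocoooo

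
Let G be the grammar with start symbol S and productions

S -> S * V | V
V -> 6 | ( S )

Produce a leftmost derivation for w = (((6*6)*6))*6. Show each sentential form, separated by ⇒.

S ⇒ S*V   [S -> S * V]
S*V ⇒ V*V   [S -> V]
V*V ⇒ (S)*V   [V -> ( S )]
(S)*V ⇒ (V)*V   [S -> V]
(V)*V ⇒ ((S))*V   [V -> ( S )]
((S))*V ⇒ ((S*V))*V   [S -> S * V]
((S*V))*V ⇒ ((V*V))*V   [S -> V]
((V*V))*V ⇒ (((S)*V))*V   [V -> ( S )]
(((S)*V))*V ⇒ (((S*V)*V))*V   [S -> S * V]
(((S*V)*V))*V ⇒ (((V*V)*V))*V   [S -> V]
(((V*V)*V))*V ⇒ (((6*V)*V))*V   [V -> 6]
(((6*V)*V))*V ⇒ (((6*6)*V))*V   [V -> 6]
(((6*6)*V))*V ⇒ (((6*6)*6))*V   [V -> 6]
(((6*6)*6))*V ⇒ (((6*6)*6))*6   [V -> 6]

S ⇒ S*V ⇒ V*V ⇒ (S)*V ⇒ (V)*V ⇒ ((S))*V ⇒ ((S*V))*V ⇒ ((V*V))*V ⇒ (((S)*V))*V ⇒ (((S*V)*V))*V ⇒ (((V*V)*V))*V ⇒ (((6*V)*V))*V ⇒ (((6*6)*V))*V ⇒ (((6*6)*6))*V ⇒ (((6*6)*6))*6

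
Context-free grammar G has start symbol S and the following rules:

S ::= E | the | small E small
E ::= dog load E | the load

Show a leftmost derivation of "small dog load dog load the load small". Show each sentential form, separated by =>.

S => small E small   [S ::= small E small]
small E small => small dog load E small   [E ::= dog load E]
small dog load E small => small dog load dog load E small   [E ::= dog load E]
small dog load dog load E small => small dog load dog load the load small   [E ::= the load]

S => small E small => small dog load E small => small dog load dog load E small => small dog load dog load the load small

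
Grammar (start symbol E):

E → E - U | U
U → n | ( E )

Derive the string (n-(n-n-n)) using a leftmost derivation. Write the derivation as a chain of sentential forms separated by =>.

E => U => (E) => (E-U) => (U-U) => (n-U) => (n-(E)) => (n-(E-U)) => (n-(E-U-U)) => (n-(U-U-U)) => (n-(n-U-U)) => (n-(n-n-U)) => (n-(n-n-n))

E => U   [E → U]
U => (E)   [U → ( E )]
(E) => (E-U)   [E → E - U]
(E-U) => (U-U)   [E → U]
(U-U) => (n-U)   [U → n]
(n-U) => (n-(E))   [U → ( E )]
(n-(E)) => (n-(E-U))   [E → E - U]
(n-(E-U)) => (n-(E-U-U))   [E → E - U]
(n-(E-U-U)) => (n-(U-U-U))   [E → U]
(n-(U-U-U)) => (n-(n-U-U))   [U → n]
(n-(n-U-U)) => (n-(n-n-U))   [U → n]
(n-(n-n-U)) => (n-(n-n-n))   [U → n]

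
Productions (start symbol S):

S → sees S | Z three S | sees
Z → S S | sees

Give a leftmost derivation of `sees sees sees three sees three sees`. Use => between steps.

S => Z three S => S S three S => sees S three S => sees Z three S three S => sees S S three S three S => sees sees S three S three S => sees sees sees three S three S => sees sees sees three sees three S => sees sees sees three sees three sees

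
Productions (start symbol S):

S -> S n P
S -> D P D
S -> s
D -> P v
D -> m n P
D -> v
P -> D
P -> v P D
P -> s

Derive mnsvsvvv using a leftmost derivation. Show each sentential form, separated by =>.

S => DPD => mnPPD => mnsPD => mnsDD => mnsPvD => mnsvPDvD => mnsvsDvD => mnsvsvvD => mnsvsvvv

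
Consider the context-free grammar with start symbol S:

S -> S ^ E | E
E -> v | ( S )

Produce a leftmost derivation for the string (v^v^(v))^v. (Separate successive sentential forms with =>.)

S=>S^E=>E^E=>(S)^E=>(S^E)^E=>(S^E^E)^E=>(E^E^E)^E=>(v^E^E)^E=>(v^v^E)^E=>(v^v^(S))^E=>(v^v^(E))^E=>(v^v^(v))^E=>(v^v^(v))^v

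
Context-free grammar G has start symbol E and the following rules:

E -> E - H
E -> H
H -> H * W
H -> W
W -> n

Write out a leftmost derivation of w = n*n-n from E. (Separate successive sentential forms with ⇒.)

E ⇒ E-H   [E -> E - H]
E-H ⇒ H-H   [E -> H]
H-H ⇒ H*W-H   [H -> H * W]
H*W-H ⇒ W*W-H   [H -> W]
W*W-H ⇒ n*W-H   [W -> n]
n*W-H ⇒ n*n-H   [W -> n]
n*n-H ⇒ n*n-W   [H -> W]
n*n-W ⇒ n*n-n   [W -> n]

E ⇒ E-H ⇒ H-H ⇒ H*W-H ⇒ W*W-H ⇒ n*W-H ⇒ n*n-H ⇒ n*n-W ⇒ n*n-n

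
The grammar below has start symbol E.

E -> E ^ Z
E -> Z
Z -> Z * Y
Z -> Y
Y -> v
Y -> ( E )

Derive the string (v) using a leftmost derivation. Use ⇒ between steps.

E ⇒ Z ⇒ Y ⇒ (E) ⇒ (Z) ⇒ (Y) ⇒ (v)

E ⇒ Z   [E -> Z]
Z ⇒ Y   [Z -> Y]
Y ⇒ (E)   [Y -> ( E )]
(E) ⇒ (Z)   [E -> Z]
(Z) ⇒ (Y)   [Z -> Y]
(Y) ⇒ (v)   [Y -> v]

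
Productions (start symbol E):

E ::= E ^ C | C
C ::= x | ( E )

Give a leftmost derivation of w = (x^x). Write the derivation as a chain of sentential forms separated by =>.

E => C   [E ::= C]
C => (E)   [C ::= ( E )]
(E) => (E^C)   [E ::= E ^ C]
(E^C) => (C^C)   [E ::= C]
(C^C) => (x^C)   [C ::= x]
(x^C) => (x^x)   [C ::= x]

E => C => (E) => (E^C) => (C^C) => (x^C) => (x^x)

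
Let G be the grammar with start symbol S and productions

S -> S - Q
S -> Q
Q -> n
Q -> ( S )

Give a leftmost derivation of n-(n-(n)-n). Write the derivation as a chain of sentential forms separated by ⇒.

S ⇒ S-Q ⇒ Q-Q ⇒ n-Q ⇒ n-(S) ⇒ n-(S-Q) ⇒ n-(S-Q-Q) ⇒ n-(Q-Q-Q) ⇒ n-(n-Q-Q) ⇒ n-(n-(S)-Q) ⇒ n-(n-(Q)-Q) ⇒ n-(n-(n)-Q) ⇒ n-(n-(n)-n)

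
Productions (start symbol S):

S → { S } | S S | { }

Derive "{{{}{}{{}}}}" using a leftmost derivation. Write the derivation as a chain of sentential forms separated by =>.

S => {S}   [S → { S }]
{S} => {{S}}   [S → { S }]
{{S}} => {{SS}}   [S → S S]
{{SS}} => {{SSS}}   [S → S S]
{{SSS}} => {{{}SS}}   [S → { }]
{{{}SS}} => {{{}{}S}}   [S → { }]
{{{}{}S}} => {{{}{}{S}}}   [S → { S }]
{{{}{}{S}}} => {{{}{}{{}}}}   [S → { }]

S => {S} => {{S}} => {{SS}} => {{SSS}} => {{{}SS}} => {{{}{}S}} => {{{}{}{S}}} => {{{}{}{{}}}}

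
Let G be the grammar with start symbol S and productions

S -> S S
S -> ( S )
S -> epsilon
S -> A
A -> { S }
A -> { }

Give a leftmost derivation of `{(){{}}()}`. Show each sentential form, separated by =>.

S => A   [S -> A]
A => {S}   [A -> { S }]
{S} => {SS}   [S -> S S]
{SS} => {SSS}   [S -> S S]
{SSS} => {(S)SS}   [S -> ( S )]
{(S)SS} => {()SS}   [S -> epsilon]
{()SS} => {()AS}   [S -> A]
{()AS} => {(){S}S}   [A -> { S }]
{(){S}S} => {(){A}S}   [S -> A]
{(){A}S} => {(){{}}S}   [A -> { }]
{(){{}}S} => {(){{}}(S)}   [S -> ( S )]
{(){{}}(S)} => {(){{}}()}   [S -> epsilon]

S => A => {S} => {SS} => {SSS} => {(S)SS} => {()SS} => {()AS} => {(){S}S} => {(){A}S} => {(){{}}S} => {(){{}}(S)} => {(){{}}()}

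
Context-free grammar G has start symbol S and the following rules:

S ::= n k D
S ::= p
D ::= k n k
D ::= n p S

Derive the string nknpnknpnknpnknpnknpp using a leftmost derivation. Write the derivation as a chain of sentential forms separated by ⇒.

S ⇒ nkD   [S ::= n k D]
nkD ⇒ nknpS   [D ::= n p S]
nknpS ⇒ nknpnkD   [S ::= n k D]
nknpnkD ⇒ nknpnknpS   [D ::= n p S]
nknpnknpS ⇒ nknpnknpnkD   [S ::= n k D]
nknpnknpnkD ⇒ nknpnknpnknpS   [D ::= n p S]
nknpnknpnknpS ⇒ nknpnknpnknpnkD   [S ::= n k D]
nknpnknpnknpnkD ⇒ nknpnknpnknpnknpS   [D ::= n p S]
nknpnknpnknpnknpS ⇒ nknpnknpnknpnknpnkD   [S ::= n k D]
nknpnknpnknpnknpnkD ⇒ nknpnknpnknpnknpnknpS   [D ::= n p S]
nknpnknpnknpnknpnknpS ⇒ nknpnknpnknpnknpnknpp   [S ::= p]

S⇒nkD⇒nknpS⇒nknpnkD⇒nknpnknpS⇒nknpnknpnkD⇒nknpnknpnknpS⇒nknpnknpnknpnkD⇒nknpnknpnknpnknpS⇒nknpnknpnknpnknpnkD⇒nknpnknpnknpnknpnknpS⇒nknpnknpnknpnknpnknpp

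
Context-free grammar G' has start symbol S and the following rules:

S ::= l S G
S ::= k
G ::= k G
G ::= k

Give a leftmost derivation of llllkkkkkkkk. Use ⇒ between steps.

S ⇒ lSG ⇒ llSGG ⇒ lllSGGG ⇒ llllSGGGG ⇒ llllkGGGG ⇒ llllkkGGGG ⇒ llllkkkGGG ⇒ llllkkkkGGG ⇒ llllkkkkkGG ⇒ llllkkkkkkGG ⇒ llllkkkkkkkG ⇒ llllkkkkkkkk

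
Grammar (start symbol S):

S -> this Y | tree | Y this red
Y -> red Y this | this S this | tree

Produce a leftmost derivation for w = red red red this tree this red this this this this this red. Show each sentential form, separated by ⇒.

S ⇒ Y this red ⇒ red Y this this red ⇒ red red Y this this this red ⇒ red red red Y this this this this red ⇒ red red red this S this this this this this red ⇒ red red red this Y this red this this this this this red ⇒ red red red this tree this red this this this this this red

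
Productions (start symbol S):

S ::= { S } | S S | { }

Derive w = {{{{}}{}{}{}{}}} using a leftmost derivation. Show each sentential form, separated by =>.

S => {S} => {{S}} => {{SS}} => {{SSS}} => {{SSSS}} => {{SSSSS}} => {{{S}SSSS}} => {{{{}}SSSS}} => {{{{}}{}SSS}} => {{{{}}{}{}SS}} => {{{{}}{}{}{}S}} => {{{{}}{}{}{}{}}}

S => {S}   [S ::= { S }]
{S} => {{S}}   [S ::= { S }]
{{S}} => {{SS}}   [S ::= S S]
{{SS}} => {{SSS}}   [S ::= S S]
{{SSS}} => {{SSSS}}   [S ::= S S]
{{SSSS}} => {{SSSSS}}   [S ::= S S]
{{SSSSS}} => {{{S}SSSS}}   [S ::= { S }]
{{{S}SSSS}} => {{{{}}SSSS}}   [S ::= { }]
{{{{}}SSSS}} => {{{{}}{}SSS}}   [S ::= { }]
{{{{}}{}SSS}} => {{{{}}{}{}SS}}   [S ::= { }]
{{{{}}{}{}SS}} => {{{{}}{}{}{}S}}   [S ::= { }]
{{{{}}{}{}{}S}} => {{{{}}{}{}{}{}}}   [S ::= { }]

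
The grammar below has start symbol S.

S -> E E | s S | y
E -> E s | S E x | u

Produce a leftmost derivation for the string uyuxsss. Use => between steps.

S => EE => uE => uEs => uEss => uEsss => uSExsss => uyExsss => uyuxsss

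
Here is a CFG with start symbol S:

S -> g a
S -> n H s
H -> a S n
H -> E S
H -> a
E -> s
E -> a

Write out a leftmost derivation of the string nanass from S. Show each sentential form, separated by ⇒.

S ⇒ nHs   [S -> n H s]
nHs ⇒ nESs   [H -> E S]
nESs ⇒ naSs   [E -> a]
naSs ⇒ nanHss   [S -> n H s]
nanHss ⇒ nanass   [H -> a]

S ⇒ nHs ⇒ nESs ⇒ naSs ⇒ nanHss ⇒ nanass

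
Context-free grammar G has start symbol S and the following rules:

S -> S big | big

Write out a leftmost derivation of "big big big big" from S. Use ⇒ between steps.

S ⇒ S big ⇒ S big big ⇒ S big big big ⇒ big big big big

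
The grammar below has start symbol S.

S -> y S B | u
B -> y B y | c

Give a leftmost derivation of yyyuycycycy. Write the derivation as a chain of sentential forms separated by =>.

S => ySB => yySBB => yyySBBB => yyyuBBB => yyyuyByBB => yyyuycyBB => yyyuycycB => yyyuycycyBy => yyyuycycycy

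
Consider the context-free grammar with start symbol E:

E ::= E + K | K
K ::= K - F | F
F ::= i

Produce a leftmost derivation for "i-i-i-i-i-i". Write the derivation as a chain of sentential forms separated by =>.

E => K => K-F => K-F-F => K-F-F-F => K-F-F-F-F => K-F-F-F-F-F => F-F-F-F-F-F => i-F-F-F-F-F => i-i-F-F-F-F => i-i-i-F-F-F => i-i-i-i-F-F => i-i-i-i-i-F => i-i-i-i-i-i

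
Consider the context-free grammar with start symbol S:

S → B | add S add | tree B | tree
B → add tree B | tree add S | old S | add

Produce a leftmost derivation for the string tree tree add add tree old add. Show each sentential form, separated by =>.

S => tree B => tree tree add S => tree tree add B => tree tree add add tree B => tree tree add add tree old S => tree tree add add tree old B => tree tree add add tree old add

S => tree B   [S → tree B]
tree B => tree tree add S   [B → tree add S]
tree tree add S => tree tree add B   [S → B]
tree tree add B => tree tree add add tree B   [B → add tree B]
tree tree add add tree B => tree tree add add tree old S   [B → old S]
tree tree add add tree old S => tree tree add add tree old B   [S → B]
tree tree add add tree old B => tree tree add add tree old add   [B → add]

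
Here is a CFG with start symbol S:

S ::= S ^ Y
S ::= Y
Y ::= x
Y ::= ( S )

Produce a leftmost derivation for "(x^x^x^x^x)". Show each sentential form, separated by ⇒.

S ⇒ Y ⇒ (S) ⇒ (S^Y) ⇒ (S^Y^Y) ⇒ (S^Y^Y^Y) ⇒ (S^Y^Y^Y^Y) ⇒ (Y^Y^Y^Y^Y) ⇒ (x^Y^Y^Y^Y) ⇒ (x^x^Y^Y^Y) ⇒ (x^x^x^Y^Y) ⇒ (x^x^x^x^Y) ⇒ (x^x^x^x^x)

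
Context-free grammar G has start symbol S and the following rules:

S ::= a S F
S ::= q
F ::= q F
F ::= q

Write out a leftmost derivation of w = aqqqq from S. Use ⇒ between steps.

S ⇒ aSF   [S ::= a S F]
aSF ⇒ aqF   [S ::= q]
aqF ⇒ aqqF   [F ::= q F]
aqqF ⇒ aqqqF   [F ::= q F]
aqqqF ⇒ aqqqq   [F ::= q]

S ⇒ aSF ⇒ aqF ⇒ aqqF ⇒ aqqqF ⇒ aqqqq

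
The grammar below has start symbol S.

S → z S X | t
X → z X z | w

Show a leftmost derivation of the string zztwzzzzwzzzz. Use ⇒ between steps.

S ⇒ zSX ⇒ zzSXX ⇒ zztXX ⇒ zztwX ⇒ zztwzXz ⇒ zztwzzXzz ⇒ zztwzzzXzzz ⇒ zztwzzzzXzzzz ⇒ zztwzzzzwzzzz

S ⇒ zSX   [S → z S X]
zSX ⇒ zzSXX   [S → z S X]
zzSXX ⇒ zztXX   [S → t]
zztXX ⇒ zztwX   [X → w]
zztwX ⇒ zztwzXz   [X → z X z]
zztwzXz ⇒ zztwzzXzz   [X → z X z]
zztwzzXzz ⇒ zztwzzzXzzz   [X → z X z]
zztwzzzXzzz ⇒ zztwzzzzXzzzz   [X → z X z]
zztwzzzzXzzzz ⇒ zztwzzzzwzzzz   [X → w]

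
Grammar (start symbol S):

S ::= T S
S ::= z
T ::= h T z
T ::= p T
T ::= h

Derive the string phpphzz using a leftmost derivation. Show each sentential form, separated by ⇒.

S ⇒ TS   [S ::= T S]
TS ⇒ pTS   [T ::= p T]
pTS ⇒ phTzS   [T ::= h T z]
phTzS ⇒ phpTzS   [T ::= p T]
phpTzS ⇒ phppTzS   [T ::= p T]
phppTzS ⇒ phpphzS   [T ::= h]
phpphzS ⇒ phpphzz   [S ::= z]

S ⇒ TS ⇒ pTS ⇒ phTzS ⇒ phpTzS ⇒ phppTzS ⇒ phpphzS ⇒ phpphzz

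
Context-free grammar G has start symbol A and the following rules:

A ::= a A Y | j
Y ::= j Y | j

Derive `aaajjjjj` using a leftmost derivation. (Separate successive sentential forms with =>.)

A => aAY => aaAYY => aaaAYYY => aaajYYY => aaajjYY => aaajjjYY => aaajjjjY => aaajjjjj

A => aAY   [A ::= a A Y]
aAY => aaAYY   [A ::= a A Y]
aaAYY => aaaAYYY   [A ::= a A Y]
aaaAYYY => aaajYYY   [A ::= j]
aaajYYY => aaajjYY   [Y ::= j]
aaajjYY => aaajjjYY   [Y ::= j Y]
aaajjjYY => aaajjjjY   [Y ::= j]
aaajjjjY => aaajjjjj   [Y ::= j]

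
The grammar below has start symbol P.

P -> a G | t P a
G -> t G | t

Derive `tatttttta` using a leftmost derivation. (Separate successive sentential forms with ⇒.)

P ⇒ tPa ⇒ taGa ⇒ tatGa ⇒ tattGa ⇒ tatttGa ⇒ tattttGa ⇒ tatttttGa ⇒ tatttttta

P ⇒ tPa   [P -> t P a]
tPa ⇒ taGa   [P -> a G]
taGa ⇒ tatGa   [G -> t G]
tatGa ⇒ tattGa   [G -> t G]
tattGa ⇒ tatttGa   [G -> t G]
tatttGa ⇒ tattttGa   [G -> t G]
tattttGa ⇒ tatttttGa   [G -> t G]
tatttttGa ⇒ tatttttta   [G -> t]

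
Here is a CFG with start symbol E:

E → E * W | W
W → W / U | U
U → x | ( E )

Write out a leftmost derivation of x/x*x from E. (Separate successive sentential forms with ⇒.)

E ⇒ E*W ⇒ W*W ⇒ W/U*W ⇒ U/U*W ⇒ x/U*W ⇒ x/x*W ⇒ x/x*U ⇒ x/x*x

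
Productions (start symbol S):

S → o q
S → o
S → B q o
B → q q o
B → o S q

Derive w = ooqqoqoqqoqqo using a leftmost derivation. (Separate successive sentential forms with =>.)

S => Bqo   [S → B q o]
Bqo => oSqqo   [B → o S q]
oSqqo => oBqoqqo   [S → B q o]
oBqoqqo => ooSqqoqqo   [B → o S q]
ooSqqoqqo => ooBqoqqoqqo   [S → B q o]
ooBqoqqoqqo => ooqqoqoqqoqqo   [B → q q o]

S=>Bqo=>oSqqo=>oBqoqqo=>ooSqqoqqo=>ooBqoqqoqqo=>ooqqoqoqqoqqo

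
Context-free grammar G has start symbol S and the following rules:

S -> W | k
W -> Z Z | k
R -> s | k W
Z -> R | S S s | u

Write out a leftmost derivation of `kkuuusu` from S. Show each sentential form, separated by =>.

S => W   [S -> W]
W => ZZ   [W -> Z Z]
ZZ => SSsZ   [Z -> S S s]
SSsZ => WSsZ   [S -> W]
WSsZ => kSsZ   [W -> k]
kSsZ => kWsZ   [S -> W]
kWsZ => kZZsZ   [W -> Z Z]
kZZsZ => kRZsZ   [Z -> R]
kRZsZ => kkWZsZ   [R -> k W]
kkWZsZ => kkZZZsZ   [W -> Z Z]
kkZZZsZ => kkuZZsZ   [Z -> u]
kkuZZsZ => kkuuZsZ   [Z -> u]
kkuuZsZ => kkuuusZ   [Z -> u]
kkuuusZ => kkuuusu   [Z -> u]

S => W => ZZ => SSsZ => WSsZ => kSsZ => kWsZ => kZZsZ => kRZsZ => kkWZsZ => kkZZZsZ => kkuZZsZ => kkuuZsZ => kkuuusZ => kkuuusu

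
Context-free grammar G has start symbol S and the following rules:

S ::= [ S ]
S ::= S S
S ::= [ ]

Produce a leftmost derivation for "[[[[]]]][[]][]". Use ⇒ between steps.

S ⇒ SS   [S ::= S S]
SS ⇒ SSS   [S ::= S S]
SSS ⇒ [S]SS   [S ::= [ S ]]
[S]SS ⇒ [[S]]SS   [S ::= [ S ]]
[[S]]SS ⇒ [[[S]]]SS   [S ::= [ S ]]
[[[S]]]SS ⇒ [[[[]]]]SS   [S ::= [ ]]
[[[[]]]]SS ⇒ [[[[]]]][S]S   [S ::= [ S ]]
[[[[]]]][S]S ⇒ [[[[]]]][[]]S   [S ::= [ ]]
[[[[]]]][[]]S ⇒ [[[[]]]][[]][]   [S ::= [ ]]

S ⇒ SS ⇒ SSS ⇒ [S]SS ⇒ [[S]]SS ⇒ [[[S]]]SS ⇒ [[[[]]]]SS ⇒ [[[[]]]][S]S ⇒ [[[[]]]][[]]S ⇒ [[[[]]]][[]][]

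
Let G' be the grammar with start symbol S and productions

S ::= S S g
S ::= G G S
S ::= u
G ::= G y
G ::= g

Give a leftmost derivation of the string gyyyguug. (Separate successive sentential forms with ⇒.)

S ⇒ SSg   [S ::= S S g]
SSg ⇒ GGSSg   [S ::= G G S]
GGSSg ⇒ GyGSSg   [G ::= G y]
GyGSSg ⇒ GyyGSSg   [G ::= G y]
GyyGSSg ⇒ GyyyGSSg   [G ::= G y]
GyyyGSSg ⇒ gyyyGSSg   [G ::= g]
gyyyGSSg ⇒ gyyygSSg   [G ::= g]
gyyygSSg ⇒ gyyyguSg   [S ::= u]
gyyyguSg ⇒ gyyyguug   [S ::= u]

S⇒SSg⇒GGSSg⇒GyGSSg⇒GyyGSSg⇒GyyyGSSg⇒gyyyGSSg⇒gyyygSSg⇒gyyyguSg⇒gyyyguug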